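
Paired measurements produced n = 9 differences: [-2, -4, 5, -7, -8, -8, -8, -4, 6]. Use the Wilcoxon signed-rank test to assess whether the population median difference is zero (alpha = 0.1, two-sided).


Step 1: Drop any zero differences (none here) and take |d_i|.
|d| = [2, 4, 5, 7, 8, 8, 8, 4, 6]
Step 2: Midrank |d_i| (ties get averaged ranks).
ranks: |2|->1, |4|->2.5, |5|->4, |7|->6, |8|->8, |8|->8, |8|->8, |4|->2.5, |6|->5
Step 3: Attach original signs; sum ranks with positive sign and with negative sign.
W+ = 4 + 5 = 9
W- = 1 + 2.5 + 6 + 8 + 8 + 8 + 2.5 = 36
(Check: W+ + W- = 45 should equal n(n+1)/2 = 45.)
Step 4: Test statistic W = min(W+, W-) = 9.
Step 5: Ties in |d|, so use the tie-corrected normal approximation.
        E[W] = n(n+1)/4 = 9*10/4 = 22.5.
        Tie groups: |d|=4 (t=2), |d|=8 (t=3); sum(t^3 - t) = 30.
        Var[W] = n(n+1)(2n+1)/24 - sum(t^3-t)/48 = 1710/24 - 30/48 = 70.625.
        z = (W - E[W]) / sqrt(Var[W]) = (9 - 22.5) / 8.4039 = -1.6064.
        Two-sided p = 2*Phi(z) = 0.108185.
Step 6: alpha = 0.1. fail to reject H0.

W+ = 9, W- = 36, W = min = 9, p = 0.108185, fail to reject H0.


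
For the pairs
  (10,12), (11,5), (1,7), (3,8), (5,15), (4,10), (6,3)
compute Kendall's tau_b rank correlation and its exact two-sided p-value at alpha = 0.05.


Step 1: Enumerate the 21 unordered pairs (i,j) with i<j and classify each by sign(x_j-x_i) * sign(y_j-y_i).
  (1,2):dx=+1,dy=-7->D; (1,3):dx=-9,dy=-5->C; (1,4):dx=-7,dy=-4->C; (1,5):dx=-5,dy=+3->D
  (1,6):dx=-6,dy=-2->C; (1,7):dx=-4,dy=-9->C; (2,3):dx=-10,dy=+2->D; (2,4):dx=-8,dy=+3->D
  (2,5):dx=-6,dy=+10->D; (2,6):dx=-7,dy=+5->D; (2,7):dx=-5,dy=-2->C; (3,4):dx=+2,dy=+1->C
  (3,5):dx=+4,dy=+8->C; (3,6):dx=+3,dy=+3->C; (3,7):dx=+5,dy=-4->D; (4,5):dx=+2,dy=+7->C
  (4,6):dx=+1,dy=+2->C; (4,7):dx=+3,dy=-5->D; (5,6):dx=-1,dy=-5->C; (5,7):dx=+1,dy=-12->D
  (6,7):dx=+2,dy=-7->D
Step 2: C = 11, D = 10, total pairs = 21.
Step 3: tau = (C - D)/(n(n-1)/2) = (11 - 10)/21 = 0.047619.
Step 4: Exact two-sided p-value (enumerate n! = 5040 permutations of y under H0): p = 1.000000.
Step 5: alpha = 0.05. fail to reject H0.

tau_b = 0.0476 (C=11, D=10), p = 1.000000, fail to reject H0.


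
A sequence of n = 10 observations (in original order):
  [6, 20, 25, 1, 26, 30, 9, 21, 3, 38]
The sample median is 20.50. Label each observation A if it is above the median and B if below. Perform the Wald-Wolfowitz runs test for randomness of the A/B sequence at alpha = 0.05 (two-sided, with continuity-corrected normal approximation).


Step 1: Compute median = 20.50; label A = above, B = below.
Labels in order: BBABAABABA  (n_A = 5, n_B = 5)
Step 2: Count runs R = 8.
Step 3: Under H0 (random ordering), E[R] = 2*n_A*n_B/(n_A+n_B) + 1 = 2*5*5/10 + 1 = 6.0000.
        Var[R] = 2*n_A*n_B*(2*n_A*n_B - n_A - n_B) / ((n_A+n_B)^2 * (n_A+n_B-1)) = 2000/900 = 2.2222.
        SD[R] = 1.4907.
Step 4: Continuity-corrected z = (R - 0.5 - E[R]) / SD[R] = (8 - 0.5 - 6.0000) / 1.4907 = 1.0062.
Step 5: Two-sided p-value via normal approximation = 2*(1 - Phi(|z|)) = 0.314305.
Step 6: alpha = 0.05. fail to reject H0.

R = 8, z = 1.0062, p = 0.314305, fail to reject H0.


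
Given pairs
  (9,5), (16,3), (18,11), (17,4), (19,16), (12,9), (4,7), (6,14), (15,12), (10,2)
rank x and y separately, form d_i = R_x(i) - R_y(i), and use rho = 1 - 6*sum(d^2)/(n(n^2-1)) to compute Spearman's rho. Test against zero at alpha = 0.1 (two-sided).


Step 1: Rank x and y separately (midranks; no ties here).
rank(x): 9->3, 16->7, 18->9, 17->8, 19->10, 12->5, 4->1, 6->2, 15->6, 10->4
rank(y): 5->4, 3->2, 11->7, 4->3, 16->10, 9->6, 7->5, 14->9, 12->8, 2->1
Step 2: d_i = R_x(i) - R_y(i); compute d_i^2.
  (3-4)^2=1, (7-2)^2=25, (9-7)^2=4, (8-3)^2=25, (10-10)^2=0, (5-6)^2=1, (1-5)^2=16, (2-9)^2=49, (6-8)^2=4, (4-1)^2=9
sum(d^2) = 134.
Step 3: rho = 1 - 6*134 / (10*(10^2 - 1)) = 1 - 804/990 = 0.187879.
Step 4: Under H0, t = rho * sqrt((n-2)/(1-rho^2)) = 0.5410 ~ t(8).
Step 5: Two-sided p-value from the t-distribution with 8 df = 0.603218.
Step 6: alpha = 0.1. fail to reject H0.

rho = 0.1879, p = 0.603218, fail to reject H0 at alpha = 0.1.


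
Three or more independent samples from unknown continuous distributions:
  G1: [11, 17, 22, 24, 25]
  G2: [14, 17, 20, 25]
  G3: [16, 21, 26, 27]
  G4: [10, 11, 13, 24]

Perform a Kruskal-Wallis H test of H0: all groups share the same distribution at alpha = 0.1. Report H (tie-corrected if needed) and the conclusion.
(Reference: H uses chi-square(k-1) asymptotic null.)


Step 1: Combine all N = 17 observations and assign midranks.
sorted (value, group, rank): (10,G4,1), (11,G1,2.5), (11,G4,2.5), (13,G4,4), (14,G2,5), (16,G3,6), (17,G1,7.5), (17,G2,7.5), (20,G2,9), (21,G3,10), (22,G1,11), (24,G1,12.5), (24,G4,12.5), (25,G1,14.5), (25,G2,14.5), (26,G3,16), (27,G3,17)
Step 2: Sum ranks within each group.
R_1 = 48 (n_1 = 5)
R_2 = 36 (n_2 = 4)
R_3 = 49 (n_3 = 4)
R_4 = 20 (n_4 = 4)
Step 3: H = 12/(N(N+1)) * sum(R_i^2/n_i) - 3(N+1)
     = 12/(17*18) * (48^2/5 + 36^2/4 + 49^2/4 + 20^2/4) - 3*18
     = 0.039216 * 1485.05 - 54
     = 4.237255.
Step 4: Ties present; correction factor C = 1 - 24/(17^3 - 17) = 0.995098. Corrected H = 4.237255 / 0.995098 = 4.258128.
Step 5: Under H0, H ~ chi^2(3); p-value = 0.234906.
Step 6: alpha = 0.1. fail to reject H0.

H = 4.2581, df = 3, p = 0.234906, fail to reject H0.


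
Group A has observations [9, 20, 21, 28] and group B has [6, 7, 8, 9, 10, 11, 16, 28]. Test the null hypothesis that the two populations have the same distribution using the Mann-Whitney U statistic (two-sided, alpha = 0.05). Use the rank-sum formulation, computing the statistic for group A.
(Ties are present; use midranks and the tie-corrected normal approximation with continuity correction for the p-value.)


Step 1: Combine and sort all 12 observations; assign midranks.
sorted (value, group): (6,Y), (7,Y), (8,Y), (9,X), (9,Y), (10,Y), (11,Y), (16,Y), (20,X), (21,X), (28,X), (28,Y)
ranks: 6->1, 7->2, 8->3, 9->4.5, 9->4.5, 10->6, 11->7, 16->8, 20->9, 21->10, 28->11.5, 28->11.5
Step 2: Rank sum for X: R1 = 4.5 + 9 + 10 + 11.5 = 35.
Step 3: U_X = R1 - n1(n1+1)/2 = 35 - 4*5/2 = 35 - 10 = 25.
       U_Y = n1*n2 - U_X = 32 - 25 = 7.
Step 4: Ties are present, so use the tie-corrected normal approximation (with continuity correction) for the p-value.
Step 5: p-value = 0.147414; compare to alpha = 0.05. fail to reject H0.

U_X = 25, p = 0.147414, fail to reject H0 at alpha = 0.05.


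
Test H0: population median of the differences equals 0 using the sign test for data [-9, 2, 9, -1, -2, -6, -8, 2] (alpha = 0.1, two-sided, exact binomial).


Step 1: Discard zero differences. Original n = 8; n_eff = number of nonzero differences = 8.
Nonzero differences (with sign): -9, +2, +9, -1, -2, -6, -8, +2
Step 2: Count signs: positive = 3, negative = 5.
Step 3: Under H0: P(positive) = 0.5, so the number of positives S ~ Bin(8, 0.5).
Step 4: Two-sided exact p-value = sum of Bin(8,0.5) probabilities at or below the observed probability = 0.726562.
Step 5: alpha = 0.1. fail to reject H0.

n_eff = 8, pos = 3, neg = 5, p = 0.726562, fail to reject H0.


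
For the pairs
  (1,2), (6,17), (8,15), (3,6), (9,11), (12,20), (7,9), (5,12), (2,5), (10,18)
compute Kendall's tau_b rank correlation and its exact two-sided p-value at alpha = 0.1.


Step 1: Enumerate the 45 unordered pairs (i,j) with i<j and classify each by sign(x_j-x_i) * sign(y_j-y_i).
  (1,2):dx=+5,dy=+15->C; (1,3):dx=+7,dy=+13->C; (1,4):dx=+2,dy=+4->C; (1,5):dx=+8,dy=+9->C
  (1,6):dx=+11,dy=+18->C; (1,7):dx=+6,dy=+7->C; (1,8):dx=+4,dy=+10->C; (1,9):dx=+1,dy=+3->C
  (1,10):dx=+9,dy=+16->C; (2,3):dx=+2,dy=-2->D; (2,4):dx=-3,dy=-11->C; (2,5):dx=+3,dy=-6->D
  (2,6):dx=+6,dy=+3->C; (2,7):dx=+1,dy=-8->D; (2,8):dx=-1,dy=-5->C; (2,9):dx=-4,dy=-12->C
  (2,10):dx=+4,dy=+1->C; (3,4):dx=-5,dy=-9->C; (3,5):dx=+1,dy=-4->D; (3,6):dx=+4,dy=+5->C
  (3,7):dx=-1,dy=-6->C; (3,8):dx=-3,dy=-3->C; (3,9):dx=-6,dy=-10->C; (3,10):dx=+2,dy=+3->C
  (4,5):dx=+6,dy=+5->C; (4,6):dx=+9,dy=+14->C; (4,7):dx=+4,dy=+3->C; (4,8):dx=+2,dy=+6->C
  (4,9):dx=-1,dy=-1->C; (4,10):dx=+7,dy=+12->C; (5,6):dx=+3,dy=+9->C; (5,7):dx=-2,dy=-2->C
  (5,8):dx=-4,dy=+1->D; (5,9):dx=-7,dy=-6->C; (5,10):dx=+1,dy=+7->C; (6,7):dx=-5,dy=-11->C
  (6,8):dx=-7,dy=-8->C; (6,9):dx=-10,dy=-15->C; (6,10):dx=-2,dy=-2->C; (7,8):dx=-2,dy=+3->D
  (7,9):dx=-5,dy=-4->C; (7,10):dx=+3,dy=+9->C; (8,9):dx=-3,dy=-7->C; (8,10):dx=+5,dy=+6->C
  (9,10):dx=+8,dy=+13->C
Step 2: C = 39, D = 6, total pairs = 45.
Step 3: tau = (C - D)/(n(n-1)/2) = (39 - 6)/45 = 0.733333.
Step 4: Exact two-sided p-value (enumerate n! = 3628800 permutations of y under H0): p = 0.002213.
Step 5: alpha = 0.1. reject H0.

tau_b = 0.7333 (C=39, D=6), p = 0.002213, reject H0.


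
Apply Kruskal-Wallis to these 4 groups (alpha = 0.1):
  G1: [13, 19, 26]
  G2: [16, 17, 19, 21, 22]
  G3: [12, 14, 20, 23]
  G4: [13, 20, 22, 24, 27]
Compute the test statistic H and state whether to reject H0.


Step 1: Combine all N = 17 observations and assign midranks.
sorted (value, group, rank): (12,G3,1), (13,G1,2.5), (13,G4,2.5), (14,G3,4), (16,G2,5), (17,G2,6), (19,G1,7.5), (19,G2,7.5), (20,G3,9.5), (20,G4,9.5), (21,G2,11), (22,G2,12.5), (22,G4,12.5), (23,G3,14), (24,G4,15), (26,G1,16), (27,G4,17)
Step 2: Sum ranks within each group.
R_1 = 26 (n_1 = 3)
R_2 = 42 (n_2 = 5)
R_3 = 28.5 (n_3 = 4)
R_4 = 56.5 (n_4 = 5)
Step 3: H = 12/(N(N+1)) * sum(R_i^2/n_i) - 3(N+1)
     = 12/(17*18) * (26^2/3 + 42^2/5 + 28.5^2/4 + 56.5^2/5) - 3*18
     = 0.039216 * 1419.65 - 54
     = 1.672386.
Step 4: Ties present; correction factor C = 1 - 24/(17^3 - 17) = 0.995098. Corrected H = 1.672386 / 0.995098 = 1.680624.
Step 5: Under H0, H ~ chi^2(3); p-value = 0.641250.
Step 6: alpha = 0.1. fail to reject H0.

H = 1.6806, df = 3, p = 0.641250, fail to reject H0.


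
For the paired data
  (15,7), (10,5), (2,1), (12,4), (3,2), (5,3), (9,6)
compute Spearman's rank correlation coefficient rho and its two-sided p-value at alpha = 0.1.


Step 1: Rank x and y separately (midranks; no ties here).
rank(x): 15->7, 10->5, 2->1, 12->6, 3->2, 5->3, 9->4
rank(y): 7->7, 5->5, 1->1, 4->4, 2->2, 3->3, 6->6
Step 2: d_i = R_x(i) - R_y(i); compute d_i^2.
  (7-7)^2=0, (5-5)^2=0, (1-1)^2=0, (6-4)^2=4, (2-2)^2=0, (3-3)^2=0, (4-6)^2=4
sum(d^2) = 8.
Step 3: rho = 1 - 6*8 / (7*(7^2 - 1)) = 1 - 48/336 = 0.857143.
Step 4: Under H0, t = rho * sqrt((n-2)/(1-rho^2)) = 3.7210 ~ t(5).
Step 5: Two-sided p-value from the t-distribution with 5 df = 0.013697.
Step 6: alpha = 0.1. reject H0.

rho = 0.8571, p = 0.013697, reject H0 at alpha = 0.1.


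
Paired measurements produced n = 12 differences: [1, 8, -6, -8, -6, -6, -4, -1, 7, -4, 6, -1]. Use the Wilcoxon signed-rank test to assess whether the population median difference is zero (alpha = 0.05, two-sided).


Step 1: Drop any zero differences (none here) and take |d_i|.
|d| = [1, 8, 6, 8, 6, 6, 4, 1, 7, 4, 6, 1]
Step 2: Midrank |d_i| (ties get averaged ranks).
ranks: |1|->2, |8|->11.5, |6|->7.5, |8|->11.5, |6|->7.5, |6|->7.5, |4|->4.5, |1|->2, |7|->10, |4|->4.5, |6|->7.5, |1|->2
Step 3: Attach original signs; sum ranks with positive sign and with negative sign.
W+ = 2 + 11.5 + 10 + 7.5 = 31
W- = 7.5 + 11.5 + 7.5 + 7.5 + 4.5 + 2 + 4.5 + 2 = 47
(Check: W+ + W- = 78 should equal n(n+1)/2 = 78.)
Step 4: Test statistic W = min(W+, W-) = 31.
Step 5: Ties in |d|, so use the tie-corrected normal approximation.
        E[W] = n(n+1)/4 = 12*13/4 = 39.
        Tie groups: |d|=1 (t=3), |d|=4 (t=2), |d|=6 (t=4), |d|=8 (t=2); sum(t^3 - t) = 96.
        Var[W] = n(n+1)(2n+1)/24 - sum(t^3-t)/48 = 3900/24 - 96/48 = 160.5.
        z = (W - E[W]) / sqrt(Var[W]) = (31 - 39) / 12.6689 = -0.6315.
        Two-sided p = 2*Phi(z) = 0.527734.
Step 6: alpha = 0.05. fail to reject H0.

W+ = 31, W- = 47, W = min = 31, p = 0.527734, fail to reject H0.


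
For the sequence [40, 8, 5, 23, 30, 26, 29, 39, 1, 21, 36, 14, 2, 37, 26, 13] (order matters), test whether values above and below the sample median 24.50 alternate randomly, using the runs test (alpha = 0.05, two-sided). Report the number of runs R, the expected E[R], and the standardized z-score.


Step 1: Compute median = 24.50; label A = above, B = below.
Labels in order: ABBBAAAABBABBAAB  (n_A = 8, n_B = 8)
Step 2: Count runs R = 8.
Step 3: Under H0 (random ordering), E[R] = 2*n_A*n_B/(n_A+n_B) + 1 = 2*8*8/16 + 1 = 9.0000.
        Var[R] = 2*n_A*n_B*(2*n_A*n_B - n_A - n_B) / ((n_A+n_B)^2 * (n_A+n_B-1)) = 14336/3840 = 3.7333.
        SD[R] = 1.9322.
Step 4: Continuity-corrected z = (R + 0.5 - E[R]) / SD[R] = (8 + 0.5 - 9.0000) / 1.9322 = -0.2588.
Step 5: Two-sided p-value via normal approximation = 2*(1 - Phi(|z|)) = 0.795809.
Step 6: alpha = 0.05. fail to reject H0.

R = 8, z = -0.2588, p = 0.795809, fail to reject H0.


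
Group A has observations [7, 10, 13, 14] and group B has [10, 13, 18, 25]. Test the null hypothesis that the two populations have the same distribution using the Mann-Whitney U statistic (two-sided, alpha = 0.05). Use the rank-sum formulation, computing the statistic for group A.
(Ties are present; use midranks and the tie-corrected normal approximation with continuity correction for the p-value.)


Step 1: Combine and sort all 8 observations; assign midranks.
sorted (value, group): (7,X), (10,X), (10,Y), (13,X), (13,Y), (14,X), (18,Y), (25,Y)
ranks: 7->1, 10->2.5, 10->2.5, 13->4.5, 13->4.5, 14->6, 18->7, 25->8
Step 2: Rank sum for X: R1 = 1 + 2.5 + 4.5 + 6 = 14.
Step 3: U_X = R1 - n1(n1+1)/2 = 14 - 4*5/2 = 14 - 10 = 4.
       U_Y = n1*n2 - U_X = 16 - 4 = 12.
Step 4: Ties are present, so use the tie-corrected normal approximation (with continuity correction) for the p-value.
Step 5: p-value = 0.306492; compare to alpha = 0.05. fail to reject H0.

U_X = 4, p = 0.306492, fail to reject H0 at alpha = 0.05.


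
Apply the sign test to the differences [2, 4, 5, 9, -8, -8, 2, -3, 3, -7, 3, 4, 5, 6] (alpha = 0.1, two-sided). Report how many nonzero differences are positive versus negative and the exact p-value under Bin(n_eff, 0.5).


Step 1: Discard zero differences. Original n = 14; n_eff = number of nonzero differences = 14.
Nonzero differences (with sign): +2, +4, +5, +9, -8, -8, +2, -3, +3, -7, +3, +4, +5, +6
Step 2: Count signs: positive = 10, negative = 4.
Step 3: Under H0: P(positive) = 0.5, so the number of positives S ~ Bin(14, 0.5).
Step 4: Two-sided exact p-value = sum of Bin(14,0.5) probabilities at or below the observed probability = 0.179565.
Step 5: alpha = 0.1. fail to reject H0.

n_eff = 14, pos = 10, neg = 4, p = 0.179565, fail to reject H0.


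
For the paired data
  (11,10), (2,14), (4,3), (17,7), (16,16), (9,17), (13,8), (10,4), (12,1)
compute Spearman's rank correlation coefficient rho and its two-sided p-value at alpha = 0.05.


Step 1: Rank x and y separately (midranks; no ties here).
rank(x): 11->5, 2->1, 4->2, 17->9, 16->8, 9->3, 13->7, 10->4, 12->6
rank(y): 10->6, 14->7, 3->2, 7->4, 16->8, 17->9, 8->5, 4->3, 1->1
Step 2: d_i = R_x(i) - R_y(i); compute d_i^2.
  (5-6)^2=1, (1-7)^2=36, (2-2)^2=0, (9-4)^2=25, (8-8)^2=0, (3-9)^2=36, (7-5)^2=4, (4-3)^2=1, (6-1)^2=25
sum(d^2) = 128.
Step 3: rho = 1 - 6*128 / (9*(9^2 - 1)) = 1 - 768/720 = -0.066667.
Step 4: Under H0, t = rho * sqrt((n-2)/(1-rho^2)) = -0.1768 ~ t(7).
Step 5: Two-sided p-value from the t-distribution with 7 df = 0.864690.
Step 6: alpha = 0.05. fail to reject H0.

rho = -0.0667, p = 0.864690, fail to reject H0 at alpha = 0.05.


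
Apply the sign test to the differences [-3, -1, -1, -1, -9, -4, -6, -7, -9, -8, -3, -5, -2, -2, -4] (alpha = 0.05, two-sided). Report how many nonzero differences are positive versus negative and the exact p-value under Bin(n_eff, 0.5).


Step 1: Discard zero differences. Original n = 15; n_eff = number of nonzero differences = 15.
Nonzero differences (with sign): -3, -1, -1, -1, -9, -4, -6, -7, -9, -8, -3, -5, -2, -2, -4
Step 2: Count signs: positive = 0, negative = 15.
Step 3: Under H0: P(positive) = 0.5, so the number of positives S ~ Bin(15, 0.5).
Step 4: Two-sided exact p-value = sum of Bin(15,0.5) probabilities at or below the observed probability = 0.000061.
Step 5: alpha = 0.05. reject H0.

n_eff = 15, pos = 0, neg = 15, p = 0.000061, reject H0.


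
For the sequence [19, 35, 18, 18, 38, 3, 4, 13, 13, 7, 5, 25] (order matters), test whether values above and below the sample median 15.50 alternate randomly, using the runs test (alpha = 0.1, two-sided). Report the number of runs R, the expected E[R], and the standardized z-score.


Step 1: Compute median = 15.50; label A = above, B = below.
Labels in order: AAAAABBBBBBA  (n_A = 6, n_B = 6)
Step 2: Count runs R = 3.
Step 3: Under H0 (random ordering), E[R] = 2*n_A*n_B/(n_A+n_B) + 1 = 2*6*6/12 + 1 = 7.0000.
        Var[R] = 2*n_A*n_B*(2*n_A*n_B - n_A - n_B) / ((n_A+n_B)^2 * (n_A+n_B-1)) = 4320/1584 = 2.7273.
        SD[R] = 1.6514.
Step 4: Continuity-corrected z = (R + 0.5 - E[R]) / SD[R] = (3 + 0.5 - 7.0000) / 1.6514 = -2.1194.
Step 5: Two-sided p-value via normal approximation = 2*(1 - Phi(|z|)) = 0.034060.
Step 6: alpha = 0.1. reject H0.

R = 3, z = -2.1194, p = 0.034060, reject H0.


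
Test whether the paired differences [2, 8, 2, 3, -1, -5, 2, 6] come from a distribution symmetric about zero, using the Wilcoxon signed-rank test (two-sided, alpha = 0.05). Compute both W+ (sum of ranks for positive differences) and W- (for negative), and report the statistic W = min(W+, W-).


Step 1: Drop any zero differences (none here) and take |d_i|.
|d| = [2, 8, 2, 3, 1, 5, 2, 6]
Step 2: Midrank |d_i| (ties get averaged ranks).
ranks: |2|->3, |8|->8, |2|->3, |3|->5, |1|->1, |5|->6, |2|->3, |6|->7
Step 3: Attach original signs; sum ranks with positive sign and with negative sign.
W+ = 3 + 8 + 3 + 5 + 3 + 7 = 29
W- = 1 + 6 = 7
(Check: W+ + W- = 36 should equal n(n+1)/2 = 36.)
Step 4: Test statistic W = min(W+, W-) = 7.
Step 5: Ties in |d|, so use the tie-corrected normal approximation.
        E[W] = n(n+1)/4 = 8*9/4 = 18.
        Tie groups: |d|=2 (t=3); sum(t^3 - t) = 24.
        Var[W] = n(n+1)(2n+1)/24 - sum(t^3-t)/48 = 1224/24 - 24/48 = 50.5.
        z = (W - E[W]) / sqrt(Var[W]) = (7 - 18) / 7.1063 = -1.5479.
        Two-sided p = 2*Phi(z) = 0.121643.
Step 6: alpha = 0.05. fail to reject H0.

W+ = 29, W- = 7, W = min = 7, p = 0.121643, fail to reject H0.


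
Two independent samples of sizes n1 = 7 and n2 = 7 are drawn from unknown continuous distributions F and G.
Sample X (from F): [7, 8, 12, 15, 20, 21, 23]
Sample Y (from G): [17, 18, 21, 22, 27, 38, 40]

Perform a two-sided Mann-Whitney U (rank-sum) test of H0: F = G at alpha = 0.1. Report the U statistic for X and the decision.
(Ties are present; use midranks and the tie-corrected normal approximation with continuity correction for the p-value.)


Step 1: Combine and sort all 14 observations; assign midranks.
sorted (value, group): (7,X), (8,X), (12,X), (15,X), (17,Y), (18,Y), (20,X), (21,X), (21,Y), (22,Y), (23,X), (27,Y), (38,Y), (40,Y)
ranks: 7->1, 8->2, 12->3, 15->4, 17->5, 18->6, 20->7, 21->8.5, 21->8.5, 22->10, 23->11, 27->12, 38->13, 40->14
Step 2: Rank sum for X: R1 = 1 + 2 + 3 + 4 + 7 + 8.5 + 11 = 36.5.
Step 3: U_X = R1 - n1(n1+1)/2 = 36.5 - 7*8/2 = 36.5 - 28 = 8.5.
       U_Y = n1*n2 - U_X = 49 - 8.5 = 40.5.
Step 4: Ties are present, so use the tie-corrected normal approximation (with continuity correction) for the p-value.
Step 5: p-value = 0.047401; compare to alpha = 0.1. reject H0.

U_X = 8.5, p = 0.047401, reject H0 at alpha = 0.1.


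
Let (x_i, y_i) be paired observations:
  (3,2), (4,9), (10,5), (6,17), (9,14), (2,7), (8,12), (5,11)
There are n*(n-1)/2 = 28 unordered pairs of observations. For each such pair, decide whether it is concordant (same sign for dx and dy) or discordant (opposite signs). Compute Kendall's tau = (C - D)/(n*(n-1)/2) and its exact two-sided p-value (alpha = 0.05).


Step 1: Enumerate the 28 unordered pairs (i,j) with i<j and classify each by sign(x_j-x_i) * sign(y_j-y_i).
  (1,2):dx=+1,dy=+7->C; (1,3):dx=+7,dy=+3->C; (1,4):dx=+3,dy=+15->C; (1,5):dx=+6,dy=+12->C
  (1,6):dx=-1,dy=+5->D; (1,7):dx=+5,dy=+10->C; (1,8):dx=+2,dy=+9->C; (2,3):dx=+6,dy=-4->D
  (2,4):dx=+2,dy=+8->C; (2,5):dx=+5,dy=+5->C; (2,6):dx=-2,dy=-2->C; (2,7):dx=+4,dy=+3->C
  (2,8):dx=+1,dy=+2->C; (3,4):dx=-4,dy=+12->D; (3,5):dx=-1,dy=+9->D; (3,6):dx=-8,dy=+2->D
  (3,7):dx=-2,dy=+7->D; (3,8):dx=-5,dy=+6->D; (4,5):dx=+3,dy=-3->D; (4,6):dx=-4,dy=-10->C
  (4,7):dx=+2,dy=-5->D; (4,8):dx=-1,dy=-6->C; (5,6):dx=-7,dy=-7->C; (5,7):dx=-1,dy=-2->C
  (5,8):dx=-4,dy=-3->C; (6,7):dx=+6,dy=+5->C; (6,8):dx=+3,dy=+4->C; (7,8):dx=-3,dy=-1->C
Step 2: C = 19, D = 9, total pairs = 28.
Step 3: tau = (C - D)/(n(n-1)/2) = (19 - 9)/28 = 0.357143.
Step 4: Exact two-sided p-value (enumerate n! = 40320 permutations of y under H0): p = 0.275099.
Step 5: alpha = 0.05. fail to reject H0.

tau_b = 0.3571 (C=19, D=9), p = 0.275099, fail to reject H0.


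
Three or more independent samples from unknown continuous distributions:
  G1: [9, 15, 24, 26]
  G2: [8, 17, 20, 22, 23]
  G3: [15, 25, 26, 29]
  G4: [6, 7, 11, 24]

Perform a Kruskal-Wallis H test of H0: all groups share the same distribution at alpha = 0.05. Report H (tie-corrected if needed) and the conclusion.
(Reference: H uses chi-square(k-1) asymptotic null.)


Step 1: Combine all N = 17 observations and assign midranks.
sorted (value, group, rank): (6,G4,1), (7,G4,2), (8,G2,3), (9,G1,4), (11,G4,5), (15,G1,6.5), (15,G3,6.5), (17,G2,8), (20,G2,9), (22,G2,10), (23,G2,11), (24,G1,12.5), (24,G4,12.5), (25,G3,14), (26,G1,15.5), (26,G3,15.5), (29,G3,17)
Step 2: Sum ranks within each group.
R_1 = 38.5 (n_1 = 4)
R_2 = 41 (n_2 = 5)
R_3 = 53 (n_3 = 4)
R_4 = 20.5 (n_4 = 4)
Step 3: H = 12/(N(N+1)) * sum(R_i^2/n_i) - 3(N+1)
     = 12/(17*18) * (38.5^2/4 + 41^2/5 + 53^2/4 + 20.5^2/4) - 3*18
     = 0.039216 * 1514.08 - 54
     = 5.375490.
Step 4: Ties present; correction factor C = 1 - 18/(17^3 - 17) = 0.996324. Corrected H = 5.375490 / 0.996324 = 5.395326.
Step 5: Under H0, H ~ chi^2(3); p-value = 0.145035.
Step 6: alpha = 0.05. fail to reject H0.

H = 5.3953, df = 3, p = 0.145035, fail to reject H0.


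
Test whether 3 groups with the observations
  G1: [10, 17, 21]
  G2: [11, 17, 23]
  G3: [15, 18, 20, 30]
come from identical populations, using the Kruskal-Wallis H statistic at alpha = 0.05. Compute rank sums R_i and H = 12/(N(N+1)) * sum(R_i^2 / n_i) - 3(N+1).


Step 1: Combine all N = 10 observations and assign midranks.
sorted (value, group, rank): (10,G1,1), (11,G2,2), (15,G3,3), (17,G1,4.5), (17,G2,4.5), (18,G3,6), (20,G3,7), (21,G1,8), (23,G2,9), (30,G3,10)
Step 2: Sum ranks within each group.
R_1 = 13.5 (n_1 = 3)
R_2 = 15.5 (n_2 = 3)
R_3 = 26 (n_3 = 4)
Step 3: H = 12/(N(N+1)) * sum(R_i^2/n_i) - 3(N+1)
     = 12/(10*11) * (13.5^2/3 + 15.5^2/3 + 26^2/4) - 3*11
     = 0.109091 * 309.833 - 33
     = 0.800000.
Step 4: Ties present; correction factor C = 1 - 6/(10^3 - 10) = 0.993939. Corrected H = 0.800000 / 0.993939 = 0.804878.
Step 5: Under H0, H ~ chi^2(2); p-value = 0.668687.
Step 6: alpha = 0.05. fail to reject H0.

H = 0.8049, df = 2, p = 0.668687, fail to reject H0.


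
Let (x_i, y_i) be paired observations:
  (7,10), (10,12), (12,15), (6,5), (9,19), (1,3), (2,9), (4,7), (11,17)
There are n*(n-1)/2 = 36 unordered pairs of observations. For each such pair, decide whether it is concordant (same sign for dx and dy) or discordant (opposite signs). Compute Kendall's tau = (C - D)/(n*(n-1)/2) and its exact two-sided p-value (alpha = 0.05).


Step 1: Enumerate the 36 unordered pairs (i,j) with i<j and classify each by sign(x_j-x_i) * sign(y_j-y_i).
  (1,2):dx=+3,dy=+2->C; (1,3):dx=+5,dy=+5->C; (1,4):dx=-1,dy=-5->C; (1,5):dx=+2,dy=+9->C
  (1,6):dx=-6,dy=-7->C; (1,7):dx=-5,dy=-1->C; (1,8):dx=-3,dy=-3->C; (1,9):dx=+4,dy=+7->C
  (2,3):dx=+2,dy=+3->C; (2,4):dx=-4,dy=-7->C; (2,5):dx=-1,dy=+7->D; (2,6):dx=-9,dy=-9->C
  (2,7):dx=-8,dy=-3->C; (2,8):dx=-6,dy=-5->C; (2,9):dx=+1,dy=+5->C; (3,4):dx=-6,dy=-10->C
  (3,5):dx=-3,dy=+4->D; (3,6):dx=-11,dy=-12->C; (3,7):dx=-10,dy=-6->C; (3,8):dx=-8,dy=-8->C
  (3,9):dx=-1,dy=+2->D; (4,5):dx=+3,dy=+14->C; (4,6):dx=-5,dy=-2->C; (4,7):dx=-4,dy=+4->D
  (4,8):dx=-2,dy=+2->D; (4,9):dx=+5,dy=+12->C; (5,6):dx=-8,dy=-16->C; (5,7):dx=-7,dy=-10->C
  (5,8):dx=-5,dy=-12->C; (5,9):dx=+2,dy=-2->D; (6,7):dx=+1,dy=+6->C; (6,8):dx=+3,dy=+4->C
  (6,9):dx=+10,dy=+14->C; (7,8):dx=+2,dy=-2->D; (7,9):dx=+9,dy=+8->C; (8,9):dx=+7,dy=+10->C
Step 2: C = 29, D = 7, total pairs = 36.
Step 3: tau = (C - D)/(n(n-1)/2) = (29 - 7)/36 = 0.611111.
Step 4: Exact two-sided p-value (enumerate n! = 362880 permutations of y under H0): p = 0.024741.
Step 5: alpha = 0.05. reject H0.

tau_b = 0.6111 (C=29, D=7), p = 0.024741, reject H0.


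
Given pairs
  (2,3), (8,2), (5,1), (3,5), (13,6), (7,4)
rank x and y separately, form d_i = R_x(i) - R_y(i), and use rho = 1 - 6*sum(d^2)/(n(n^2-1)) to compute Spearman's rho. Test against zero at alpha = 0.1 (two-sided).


Step 1: Rank x and y separately (midranks; no ties here).
rank(x): 2->1, 8->5, 5->3, 3->2, 13->6, 7->4
rank(y): 3->3, 2->2, 1->1, 5->5, 6->6, 4->4
Step 2: d_i = R_x(i) - R_y(i); compute d_i^2.
  (1-3)^2=4, (5-2)^2=9, (3-1)^2=4, (2-5)^2=9, (6-6)^2=0, (4-4)^2=0
sum(d^2) = 26.
Step 3: rho = 1 - 6*26 / (6*(6^2 - 1)) = 1 - 156/210 = 0.257143.
Step 4: Under H0, t = rho * sqrt((n-2)/(1-rho^2)) = 0.5322 ~ t(4).
Step 5: Two-sided p-value from the t-distribution with 4 df = 0.622787.
Step 6: alpha = 0.1. fail to reject H0.

rho = 0.2571, p = 0.622787, fail to reject H0 at alpha = 0.1.


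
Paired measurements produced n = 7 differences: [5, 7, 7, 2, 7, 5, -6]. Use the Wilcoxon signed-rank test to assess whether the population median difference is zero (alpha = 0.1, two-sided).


Step 1: Drop any zero differences (none here) and take |d_i|.
|d| = [5, 7, 7, 2, 7, 5, 6]
Step 2: Midrank |d_i| (ties get averaged ranks).
ranks: |5|->2.5, |7|->6, |7|->6, |2|->1, |7|->6, |5|->2.5, |6|->4
Step 3: Attach original signs; sum ranks with positive sign and with negative sign.
W+ = 2.5 + 6 + 6 + 1 + 6 + 2.5 = 24
W- = 4 = 4
(Check: W+ + W- = 28 should equal n(n+1)/2 = 28.)
Step 4: Test statistic W = min(W+, W-) = 4.
Step 5: Ties in |d|, so use the tie-corrected normal approximation.
        E[W] = n(n+1)/4 = 7*8/4 = 14.
        Tie groups: |d|=5 (t=2), |d|=7 (t=3); sum(t^3 - t) = 30.
        Var[W] = n(n+1)(2n+1)/24 - sum(t^3-t)/48 = 840/24 - 30/48 = 34.375.
        z = (W - E[W]) / sqrt(Var[W]) = (4 - 14) / 5.8630 = -1.7056.
        Two-sided p = 2*Phi(z) = 0.088082.
Step 6: alpha = 0.1. reject H0.

W+ = 24, W- = 4, W = min = 4, p = 0.088082, reject H0.


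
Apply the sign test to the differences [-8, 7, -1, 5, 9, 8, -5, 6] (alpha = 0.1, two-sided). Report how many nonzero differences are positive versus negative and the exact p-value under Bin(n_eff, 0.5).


Step 1: Discard zero differences. Original n = 8; n_eff = number of nonzero differences = 8.
Nonzero differences (with sign): -8, +7, -1, +5, +9, +8, -5, +6
Step 2: Count signs: positive = 5, negative = 3.
Step 3: Under H0: P(positive) = 0.5, so the number of positives S ~ Bin(8, 0.5).
Step 4: Two-sided exact p-value = sum of Bin(8,0.5) probabilities at or below the observed probability = 0.726562.
Step 5: alpha = 0.1. fail to reject H0.

n_eff = 8, pos = 5, neg = 3, p = 0.726562, fail to reject H0.


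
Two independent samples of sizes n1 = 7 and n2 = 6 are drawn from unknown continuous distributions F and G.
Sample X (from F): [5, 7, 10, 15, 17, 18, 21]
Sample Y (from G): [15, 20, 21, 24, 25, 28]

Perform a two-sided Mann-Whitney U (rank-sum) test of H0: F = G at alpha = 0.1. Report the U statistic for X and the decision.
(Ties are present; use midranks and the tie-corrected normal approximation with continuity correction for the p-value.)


Step 1: Combine and sort all 13 observations; assign midranks.
sorted (value, group): (5,X), (7,X), (10,X), (15,X), (15,Y), (17,X), (18,X), (20,Y), (21,X), (21,Y), (24,Y), (25,Y), (28,Y)
ranks: 5->1, 7->2, 10->3, 15->4.5, 15->4.5, 17->6, 18->7, 20->8, 21->9.5, 21->9.5, 24->11, 25->12, 28->13
Step 2: Rank sum for X: R1 = 1 + 2 + 3 + 4.5 + 6 + 7 + 9.5 = 33.
Step 3: U_X = R1 - n1(n1+1)/2 = 33 - 7*8/2 = 33 - 28 = 5.
       U_Y = n1*n2 - U_X = 42 - 5 = 37.
Step 4: Ties are present, so use the tie-corrected normal approximation (with continuity correction) for the p-value.
Step 5: p-value = 0.026392; compare to alpha = 0.1. reject H0.

U_X = 5, p = 0.026392, reject H0 at alpha = 0.1.


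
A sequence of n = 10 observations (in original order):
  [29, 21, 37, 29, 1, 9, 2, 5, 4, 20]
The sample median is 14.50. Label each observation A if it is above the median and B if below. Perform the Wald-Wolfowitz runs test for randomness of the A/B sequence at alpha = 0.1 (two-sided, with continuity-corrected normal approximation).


Step 1: Compute median = 14.50; label A = above, B = below.
Labels in order: AAAABBBBBA  (n_A = 5, n_B = 5)
Step 2: Count runs R = 3.
Step 3: Under H0 (random ordering), E[R] = 2*n_A*n_B/(n_A+n_B) + 1 = 2*5*5/10 + 1 = 6.0000.
        Var[R] = 2*n_A*n_B*(2*n_A*n_B - n_A - n_B) / ((n_A+n_B)^2 * (n_A+n_B-1)) = 2000/900 = 2.2222.
        SD[R] = 1.4907.
Step 4: Continuity-corrected z = (R + 0.5 - E[R]) / SD[R] = (3 + 0.5 - 6.0000) / 1.4907 = -1.6771.
Step 5: Two-sided p-value via normal approximation = 2*(1 - Phi(|z|)) = 0.093533.
Step 6: alpha = 0.1. reject H0.

R = 3, z = -1.6771, p = 0.093533, reject H0.


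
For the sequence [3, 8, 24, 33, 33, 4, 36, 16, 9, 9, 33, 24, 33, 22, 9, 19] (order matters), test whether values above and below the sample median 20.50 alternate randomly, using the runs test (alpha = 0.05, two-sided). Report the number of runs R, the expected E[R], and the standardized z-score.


Step 1: Compute median = 20.50; label A = above, B = below.
Labels in order: BBAAABABBBAAAABB  (n_A = 8, n_B = 8)
Step 2: Count runs R = 7.
Step 3: Under H0 (random ordering), E[R] = 2*n_A*n_B/(n_A+n_B) + 1 = 2*8*8/16 + 1 = 9.0000.
        Var[R] = 2*n_A*n_B*(2*n_A*n_B - n_A - n_B) / ((n_A+n_B)^2 * (n_A+n_B-1)) = 14336/3840 = 3.7333.
        SD[R] = 1.9322.
Step 4: Continuity-corrected z = (R + 0.5 - E[R]) / SD[R] = (7 + 0.5 - 9.0000) / 1.9322 = -0.7763.
Step 5: Two-sided p-value via normal approximation = 2*(1 - Phi(|z|)) = 0.437558.
Step 6: alpha = 0.05. fail to reject H0.

R = 7, z = -0.7763, p = 0.437558, fail to reject H0.


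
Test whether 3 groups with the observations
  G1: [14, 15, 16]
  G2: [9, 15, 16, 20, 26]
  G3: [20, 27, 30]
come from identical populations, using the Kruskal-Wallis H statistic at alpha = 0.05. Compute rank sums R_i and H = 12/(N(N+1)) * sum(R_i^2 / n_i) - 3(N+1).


Step 1: Combine all N = 11 observations and assign midranks.
sorted (value, group, rank): (9,G2,1), (14,G1,2), (15,G1,3.5), (15,G2,3.5), (16,G1,5.5), (16,G2,5.5), (20,G2,7.5), (20,G3,7.5), (26,G2,9), (27,G3,10), (30,G3,11)
Step 2: Sum ranks within each group.
R_1 = 11 (n_1 = 3)
R_2 = 26.5 (n_2 = 5)
R_3 = 28.5 (n_3 = 3)
Step 3: H = 12/(N(N+1)) * sum(R_i^2/n_i) - 3(N+1)
     = 12/(11*12) * (11^2/3 + 26.5^2/5 + 28.5^2/3) - 3*12
     = 0.090909 * 451.533 - 36
     = 5.048485.
Step 4: Ties present; correction factor C = 1 - 18/(11^3 - 11) = 0.986364. Corrected H = 5.048485 / 0.986364 = 5.118280.
Step 5: Under H0, H ~ chi^2(2); p-value = 0.077371.
Step 6: alpha = 0.05. fail to reject H0.

H = 5.1183, df = 2, p = 0.077371, fail to reject H0.


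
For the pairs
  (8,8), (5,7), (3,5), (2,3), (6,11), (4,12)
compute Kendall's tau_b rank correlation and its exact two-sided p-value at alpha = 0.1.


Step 1: Enumerate the 15 unordered pairs (i,j) with i<j and classify each by sign(x_j-x_i) * sign(y_j-y_i).
  (1,2):dx=-3,dy=-1->C; (1,3):dx=-5,dy=-3->C; (1,4):dx=-6,dy=-5->C; (1,5):dx=-2,dy=+3->D
  (1,6):dx=-4,dy=+4->D; (2,3):dx=-2,dy=-2->C; (2,4):dx=-3,dy=-4->C; (2,5):dx=+1,dy=+4->C
  (2,6):dx=-1,dy=+5->D; (3,4):dx=-1,dy=-2->C; (3,5):dx=+3,dy=+6->C; (3,6):dx=+1,dy=+7->C
  (4,5):dx=+4,dy=+8->C; (4,6):dx=+2,dy=+9->C; (5,6):dx=-2,dy=+1->D
Step 2: C = 11, D = 4, total pairs = 15.
Step 3: tau = (C - D)/(n(n-1)/2) = (11 - 4)/15 = 0.466667.
Step 4: Exact two-sided p-value (enumerate n! = 720 permutations of y under H0): p = 0.272222.
Step 5: alpha = 0.1. fail to reject H0.

tau_b = 0.4667 (C=11, D=4), p = 0.272222, fail to reject H0.


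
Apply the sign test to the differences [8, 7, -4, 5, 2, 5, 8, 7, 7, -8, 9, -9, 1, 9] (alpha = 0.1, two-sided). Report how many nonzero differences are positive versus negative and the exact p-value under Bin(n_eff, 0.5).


Step 1: Discard zero differences. Original n = 14; n_eff = number of nonzero differences = 14.
Nonzero differences (with sign): +8, +7, -4, +5, +2, +5, +8, +7, +7, -8, +9, -9, +1, +9
Step 2: Count signs: positive = 11, negative = 3.
Step 3: Under H0: P(positive) = 0.5, so the number of positives S ~ Bin(14, 0.5).
Step 4: Two-sided exact p-value = sum of Bin(14,0.5) probabilities at or below the observed probability = 0.057373.
Step 5: alpha = 0.1. reject H0.

n_eff = 14, pos = 11, neg = 3, p = 0.057373, reject H0.


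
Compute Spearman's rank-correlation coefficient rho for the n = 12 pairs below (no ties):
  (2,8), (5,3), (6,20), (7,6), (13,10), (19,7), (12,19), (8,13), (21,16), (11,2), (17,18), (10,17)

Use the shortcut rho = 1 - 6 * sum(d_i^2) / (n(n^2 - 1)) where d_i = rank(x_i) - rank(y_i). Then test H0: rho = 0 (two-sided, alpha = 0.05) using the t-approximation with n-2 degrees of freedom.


Step 1: Rank x and y separately (midranks; no ties here).
rank(x): 2->1, 5->2, 6->3, 7->4, 13->9, 19->11, 12->8, 8->5, 21->12, 11->7, 17->10, 10->6
rank(y): 8->5, 3->2, 20->12, 6->3, 10->6, 7->4, 19->11, 13->7, 16->8, 2->1, 18->10, 17->9
Step 2: d_i = R_x(i) - R_y(i); compute d_i^2.
  (1-5)^2=16, (2-2)^2=0, (3-12)^2=81, (4-3)^2=1, (9-6)^2=9, (11-4)^2=49, (8-11)^2=9, (5-7)^2=4, (12-8)^2=16, (7-1)^2=36, (10-10)^2=0, (6-9)^2=9
sum(d^2) = 230.
Step 3: rho = 1 - 6*230 / (12*(12^2 - 1)) = 1 - 1380/1716 = 0.195804.
Step 4: Under H0, t = rho * sqrt((n-2)/(1-rho^2)) = 0.6314 ~ t(10).
Step 5: Two-sided p-value from the t-distribution with 10 df = 0.541936.
Step 6: alpha = 0.05. fail to reject H0.

rho = 0.1958, p = 0.541936, fail to reject H0 at alpha = 0.05.


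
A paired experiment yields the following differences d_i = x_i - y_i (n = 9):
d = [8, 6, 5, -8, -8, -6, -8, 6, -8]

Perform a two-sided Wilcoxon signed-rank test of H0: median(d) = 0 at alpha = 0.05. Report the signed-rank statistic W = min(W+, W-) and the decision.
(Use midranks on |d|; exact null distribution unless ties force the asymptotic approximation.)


Step 1: Drop any zero differences (none here) and take |d_i|.
|d| = [8, 6, 5, 8, 8, 6, 8, 6, 8]
Step 2: Midrank |d_i| (ties get averaged ranks).
ranks: |8|->7, |6|->3, |5|->1, |8|->7, |8|->7, |6|->3, |8|->7, |6|->3, |8|->7
Step 3: Attach original signs; sum ranks with positive sign and with negative sign.
W+ = 7 + 3 + 1 + 3 = 14
W- = 7 + 7 + 3 + 7 + 7 = 31
(Check: W+ + W- = 45 should equal n(n+1)/2 = 45.)
Step 4: Test statistic W = min(W+, W-) = 14.
Step 5: Ties in |d|, so use the tie-corrected normal approximation.
        E[W] = n(n+1)/4 = 9*10/4 = 22.5.
        Tie groups: |d|=6 (t=3), |d|=8 (t=5); sum(t^3 - t) = 144.
        Var[W] = n(n+1)(2n+1)/24 - sum(t^3-t)/48 = 1710/24 - 144/48 = 68.25.
        z = (W - E[W]) / sqrt(Var[W]) = (14 - 22.5) / 8.2614 = -1.0289.
        Two-sided p = 2*Phi(z) = 0.303533.
Step 6: alpha = 0.05. fail to reject H0.

W+ = 14, W- = 31, W = min = 14, p = 0.303533, fail to reject H0.


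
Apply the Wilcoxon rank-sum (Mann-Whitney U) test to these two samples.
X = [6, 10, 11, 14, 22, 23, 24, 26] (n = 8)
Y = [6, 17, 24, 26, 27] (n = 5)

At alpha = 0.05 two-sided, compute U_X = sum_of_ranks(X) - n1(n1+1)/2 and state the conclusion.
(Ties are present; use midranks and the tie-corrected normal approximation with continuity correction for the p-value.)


Step 1: Combine and sort all 13 observations; assign midranks.
sorted (value, group): (6,X), (6,Y), (10,X), (11,X), (14,X), (17,Y), (22,X), (23,X), (24,X), (24,Y), (26,X), (26,Y), (27,Y)
ranks: 6->1.5, 6->1.5, 10->3, 11->4, 14->5, 17->6, 22->7, 23->8, 24->9.5, 24->9.5, 26->11.5, 26->11.5, 27->13
Step 2: Rank sum for X: R1 = 1.5 + 3 + 4 + 5 + 7 + 8 + 9.5 + 11.5 = 49.5.
Step 3: U_X = R1 - n1(n1+1)/2 = 49.5 - 8*9/2 = 49.5 - 36 = 13.5.
       U_Y = n1*n2 - U_X = 40 - 13.5 = 26.5.
Step 4: Ties are present, so use the tie-corrected normal approximation (with continuity correction) for the p-value.
Step 5: p-value = 0.377803; compare to alpha = 0.05. fail to reject H0.

U_X = 13.5, p = 0.377803, fail to reject H0 at alpha = 0.05.


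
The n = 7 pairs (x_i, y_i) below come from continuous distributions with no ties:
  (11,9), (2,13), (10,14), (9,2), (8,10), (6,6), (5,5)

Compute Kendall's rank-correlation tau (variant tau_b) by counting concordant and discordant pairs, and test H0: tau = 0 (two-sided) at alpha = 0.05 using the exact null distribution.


Step 1: Enumerate the 21 unordered pairs (i,j) with i<j and classify each by sign(x_j-x_i) * sign(y_j-y_i).
  (1,2):dx=-9,dy=+4->D; (1,3):dx=-1,dy=+5->D; (1,4):dx=-2,dy=-7->C; (1,5):dx=-3,dy=+1->D
  (1,6):dx=-5,dy=-3->C; (1,7):dx=-6,dy=-4->C; (2,3):dx=+8,dy=+1->C; (2,4):dx=+7,dy=-11->D
  (2,5):dx=+6,dy=-3->D; (2,6):dx=+4,dy=-7->D; (2,7):dx=+3,dy=-8->D; (3,4):dx=-1,dy=-12->C
  (3,5):dx=-2,dy=-4->C; (3,6):dx=-4,dy=-8->C; (3,7):dx=-5,dy=-9->C; (4,5):dx=-1,dy=+8->D
  (4,6):dx=-3,dy=+4->D; (4,7):dx=-4,dy=+3->D; (5,6):dx=-2,dy=-4->C; (5,7):dx=-3,dy=-5->C
  (6,7):dx=-1,dy=-1->C
Step 2: C = 11, D = 10, total pairs = 21.
Step 3: tau = (C - D)/(n(n-1)/2) = (11 - 10)/21 = 0.047619.
Step 4: Exact two-sided p-value (enumerate n! = 5040 permutations of y under H0): p = 1.000000.
Step 5: alpha = 0.05. fail to reject H0.

tau_b = 0.0476 (C=11, D=10), p = 1.000000, fail to reject H0.


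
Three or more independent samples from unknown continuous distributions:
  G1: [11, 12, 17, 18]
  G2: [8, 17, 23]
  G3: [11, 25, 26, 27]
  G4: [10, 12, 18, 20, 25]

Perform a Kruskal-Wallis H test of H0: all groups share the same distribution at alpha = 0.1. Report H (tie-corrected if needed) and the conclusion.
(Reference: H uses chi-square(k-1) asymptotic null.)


Step 1: Combine all N = 16 observations and assign midranks.
sorted (value, group, rank): (8,G2,1), (10,G4,2), (11,G1,3.5), (11,G3,3.5), (12,G1,5.5), (12,G4,5.5), (17,G1,7.5), (17,G2,7.5), (18,G1,9.5), (18,G4,9.5), (20,G4,11), (23,G2,12), (25,G3,13.5), (25,G4,13.5), (26,G3,15), (27,G3,16)
Step 2: Sum ranks within each group.
R_1 = 26 (n_1 = 4)
R_2 = 20.5 (n_2 = 3)
R_3 = 48 (n_3 = 4)
R_4 = 41.5 (n_4 = 5)
Step 3: H = 12/(N(N+1)) * sum(R_i^2/n_i) - 3(N+1)
     = 12/(16*17) * (26^2/4 + 20.5^2/3 + 48^2/4 + 41.5^2/5) - 3*17
     = 0.044118 * 1229.53 - 51
     = 3.244118.
Step 4: Ties present; correction factor C = 1 - 30/(16^3 - 16) = 0.992647. Corrected H = 3.244118 / 0.992647 = 3.268148.
Step 5: Under H0, H ~ chi^2(3); p-value = 0.352100.
Step 6: alpha = 0.1. fail to reject H0.

H = 3.2681, df = 3, p = 0.352100, fail to reject H0.


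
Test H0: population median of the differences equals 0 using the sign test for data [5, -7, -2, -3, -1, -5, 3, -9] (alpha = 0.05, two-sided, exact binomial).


Step 1: Discard zero differences. Original n = 8; n_eff = number of nonzero differences = 8.
Nonzero differences (with sign): +5, -7, -2, -3, -1, -5, +3, -9
Step 2: Count signs: positive = 2, negative = 6.
Step 3: Under H0: P(positive) = 0.5, so the number of positives S ~ Bin(8, 0.5).
Step 4: Two-sided exact p-value = sum of Bin(8,0.5) probabilities at or below the observed probability = 0.289062.
Step 5: alpha = 0.05. fail to reject H0.

n_eff = 8, pos = 2, neg = 6, p = 0.289062, fail to reject H0.


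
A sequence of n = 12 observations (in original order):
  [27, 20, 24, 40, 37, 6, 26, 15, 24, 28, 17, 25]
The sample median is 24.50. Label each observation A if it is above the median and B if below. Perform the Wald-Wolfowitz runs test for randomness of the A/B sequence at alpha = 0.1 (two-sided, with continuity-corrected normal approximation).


Step 1: Compute median = 24.50; label A = above, B = below.
Labels in order: ABBAABABBABA  (n_A = 6, n_B = 6)
Step 2: Count runs R = 9.
Step 3: Under H0 (random ordering), E[R] = 2*n_A*n_B/(n_A+n_B) + 1 = 2*6*6/12 + 1 = 7.0000.
        Var[R] = 2*n_A*n_B*(2*n_A*n_B - n_A - n_B) / ((n_A+n_B)^2 * (n_A+n_B-1)) = 4320/1584 = 2.7273.
        SD[R] = 1.6514.
Step 4: Continuity-corrected z = (R - 0.5 - E[R]) / SD[R] = (9 - 0.5 - 7.0000) / 1.6514 = 0.9083.
Step 5: Two-sided p-value via normal approximation = 2*(1 - Phi(|z|)) = 0.363722.
Step 6: alpha = 0.1. fail to reject H0.

R = 9, z = 0.9083, p = 0.363722, fail to reject H0.
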